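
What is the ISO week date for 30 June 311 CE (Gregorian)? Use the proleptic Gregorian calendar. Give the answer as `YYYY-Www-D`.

0311-W26-5

The weekday is Friday (ISO weekday 5).
That Friday belongs to ISO week 26 of ISO year 311.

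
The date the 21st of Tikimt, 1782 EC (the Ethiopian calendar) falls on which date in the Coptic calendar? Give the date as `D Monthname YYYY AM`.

The source date corresponds to 29 October 1789 in the Gregorian calendar (JDN 2374781).
That day falls on 21 Paopi 1506 AM in the Coptic calendar.

21 Paopi 1506 AM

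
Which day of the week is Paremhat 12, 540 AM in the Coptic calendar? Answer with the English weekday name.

Tuesday

In the proleptic Gregorian calendar this is 12 March 824 (JDN 2022091).
Since JDN mod 7 = 1 (0 = Monday), the day is Tuesday.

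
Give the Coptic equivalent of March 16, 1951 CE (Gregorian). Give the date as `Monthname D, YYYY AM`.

Paremhat 7, 1667 AM

Both dates share Julian Day Number 2433722; in the Coptic calendar that is 7 Paremhat 1667 AM.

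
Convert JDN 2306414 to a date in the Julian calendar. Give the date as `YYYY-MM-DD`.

The Gregorian equivalent of JDN 2306414 is 24 August 1602.
In the Julian calendar that day is 1602-08-14.

1602-08-14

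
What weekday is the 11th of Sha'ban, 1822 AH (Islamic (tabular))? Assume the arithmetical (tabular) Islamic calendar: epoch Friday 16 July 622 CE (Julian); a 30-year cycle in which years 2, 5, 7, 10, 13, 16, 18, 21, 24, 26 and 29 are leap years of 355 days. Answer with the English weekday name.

Friday

This is JDN 2593959 (1 December 2389 Gregorian).
Since JDN mod 7 = 4 (0 = Monday), the day is Friday.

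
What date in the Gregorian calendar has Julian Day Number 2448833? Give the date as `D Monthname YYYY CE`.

29 July 1992 CE

Counting from JDN 2299161 = 15 Oct 1582 gives an offset of 149672 days.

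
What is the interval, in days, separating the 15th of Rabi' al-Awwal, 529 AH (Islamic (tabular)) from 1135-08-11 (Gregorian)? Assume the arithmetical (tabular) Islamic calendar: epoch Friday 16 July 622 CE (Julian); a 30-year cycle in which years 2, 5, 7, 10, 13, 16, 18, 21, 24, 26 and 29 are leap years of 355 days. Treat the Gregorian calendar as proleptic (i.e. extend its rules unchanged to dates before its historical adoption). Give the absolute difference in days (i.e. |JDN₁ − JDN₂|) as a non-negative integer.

JDN of the first date = 2135619.
JDN of the second date = 2135832.
|2135832 − 2135619| = 213.

213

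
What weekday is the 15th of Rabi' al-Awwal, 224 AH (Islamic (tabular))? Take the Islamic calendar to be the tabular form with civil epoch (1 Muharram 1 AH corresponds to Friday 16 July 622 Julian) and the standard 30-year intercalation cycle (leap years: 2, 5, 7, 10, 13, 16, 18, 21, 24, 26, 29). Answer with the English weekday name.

Equivalently 8 February 839 Gregorian, JDN 2027537.
Since JDN mod 7 = 1 (0 = Monday), the day is Tuesday.

Tuesday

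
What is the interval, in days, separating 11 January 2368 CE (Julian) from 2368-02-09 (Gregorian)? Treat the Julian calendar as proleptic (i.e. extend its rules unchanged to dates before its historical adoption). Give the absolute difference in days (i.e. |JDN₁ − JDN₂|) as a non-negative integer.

JDN of the first date = 2585980.
JDN of the second date = 2585993.
|2585993 − 2585980| = 13.

13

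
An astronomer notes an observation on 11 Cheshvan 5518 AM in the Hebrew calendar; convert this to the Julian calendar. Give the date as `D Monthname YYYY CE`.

Julian Day Number of the source date = 2363089.
Converting JDN 2363089 to the Julian calendar gives 14 October 1757 CE.

14 October 1757 CE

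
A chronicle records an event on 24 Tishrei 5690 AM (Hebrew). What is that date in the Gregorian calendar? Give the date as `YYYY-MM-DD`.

1929-10-28

Julian Day Number of the source date = 2425913.
Converting JDN 2425913 to the Gregorian calendar gives 28 October 1929 CE.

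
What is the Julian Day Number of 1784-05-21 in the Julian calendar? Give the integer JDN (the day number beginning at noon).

Equivalently 1 June 1784 (Gregorian).
JDN 2400001 is 17 November 1858 CE (Gregorian), MJD 0; the target day is −27196 days from there, so JDN = 2372805.

2372805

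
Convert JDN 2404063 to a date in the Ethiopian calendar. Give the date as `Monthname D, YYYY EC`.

The Gregorian equivalent of JDN 2404063 is 31 December 1869.
In the Ethiopian calendar that day is Tahsas 23, 1862 EC.

Tahsas 23, 1862 EC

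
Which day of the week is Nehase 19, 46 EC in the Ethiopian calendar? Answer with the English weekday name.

Monday

In the proleptic Gregorian calendar this is 10 August 54 (JDN 1741005).
Since JDN mod 7 = 0 (0 = Monday), the day is Monday.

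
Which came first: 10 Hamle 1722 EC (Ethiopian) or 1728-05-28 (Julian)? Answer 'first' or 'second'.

First date → JDN 2353125; second date → JDN 2352358.
JDN 2352358 < JDN 2353125, so the second date is earlier.

second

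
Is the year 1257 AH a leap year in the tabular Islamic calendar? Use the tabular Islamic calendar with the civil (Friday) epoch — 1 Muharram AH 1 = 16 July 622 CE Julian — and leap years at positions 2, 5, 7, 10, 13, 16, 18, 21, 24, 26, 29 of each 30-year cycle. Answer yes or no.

no

Year 1257 AH is year 27 of its 30-year cycle; leap positions are 2, 5, 7, 10, 13, 16, 18, 21, 24, 26, 29, so it is a common year (354 days).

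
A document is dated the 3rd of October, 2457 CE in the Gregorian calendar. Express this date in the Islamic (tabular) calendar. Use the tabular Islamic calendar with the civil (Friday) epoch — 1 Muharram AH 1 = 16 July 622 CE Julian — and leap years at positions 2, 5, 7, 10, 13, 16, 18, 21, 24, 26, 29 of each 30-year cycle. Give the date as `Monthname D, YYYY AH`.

Rajab 14, 1892 AH

Both dates share Julian Day Number 2618737; in the tabular Islamic calendar that is 14 Rajab 1892 AH.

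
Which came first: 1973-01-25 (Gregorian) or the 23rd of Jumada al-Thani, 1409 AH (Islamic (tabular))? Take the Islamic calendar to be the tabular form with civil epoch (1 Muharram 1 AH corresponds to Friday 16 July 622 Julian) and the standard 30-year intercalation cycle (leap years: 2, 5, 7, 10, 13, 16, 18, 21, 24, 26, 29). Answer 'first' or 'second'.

first

The two dates have Julian Day Numbers 2441708 and 2447558 respectively.
Since 2441708 < 2447558, the first date comes first.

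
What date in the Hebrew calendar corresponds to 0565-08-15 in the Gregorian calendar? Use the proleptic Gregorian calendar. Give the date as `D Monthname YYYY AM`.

30 Av 4325 AM

Julian Day Number of the source date = 1927649.
Converting JDN 1927649 to the Hebrew calendar gives 30 Av 4325 AM.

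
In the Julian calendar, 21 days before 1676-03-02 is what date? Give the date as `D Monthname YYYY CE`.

10 February 1676 CE

JDN of 1676-03-02 = 2333278.
2333278 − 21 = 2333257.
JDN 2333257 in the Julian calendar is 10 February 1676 CE.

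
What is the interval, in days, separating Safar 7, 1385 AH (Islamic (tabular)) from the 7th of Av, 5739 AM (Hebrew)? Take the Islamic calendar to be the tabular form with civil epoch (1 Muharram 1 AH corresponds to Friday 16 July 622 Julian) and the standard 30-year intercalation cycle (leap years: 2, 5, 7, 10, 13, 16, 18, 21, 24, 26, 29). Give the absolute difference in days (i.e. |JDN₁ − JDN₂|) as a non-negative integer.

5167

JDN of the first date = 2438919.
JDN of the second date = 2444086.
|2444086 − 2438919| = 5167.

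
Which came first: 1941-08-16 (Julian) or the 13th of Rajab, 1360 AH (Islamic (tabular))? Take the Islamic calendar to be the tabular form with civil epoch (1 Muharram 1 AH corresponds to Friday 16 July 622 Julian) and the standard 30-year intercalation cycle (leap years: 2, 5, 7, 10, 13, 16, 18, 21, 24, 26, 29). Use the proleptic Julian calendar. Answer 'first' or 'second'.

second

First date → JDN 2430236; second date → JDN 2430213.
JDN 2430213 < JDN 2430236, so the second date is earlier.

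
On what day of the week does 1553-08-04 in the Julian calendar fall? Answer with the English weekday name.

This is JDN 2288507 (14 August 1553 Gregorian).
2288507 ≡ 4 (mod 7); counting from Monday = 0 gives Friday.

Friday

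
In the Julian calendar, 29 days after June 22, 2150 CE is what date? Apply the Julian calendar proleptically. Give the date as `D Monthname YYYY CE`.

21 July 2150 CE

JDN of June 22, 2150 CE = 2506518.
2506518 + 29 = 2506547.
JDN 2506547 in the Julian calendar is 21 July 2150 CE.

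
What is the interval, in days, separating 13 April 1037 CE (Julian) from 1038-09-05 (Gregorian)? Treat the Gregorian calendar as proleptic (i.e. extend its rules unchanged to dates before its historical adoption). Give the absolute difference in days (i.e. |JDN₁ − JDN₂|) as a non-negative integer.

504

JDN of the first date = 2099925.
JDN of the second date = 2100429.
|2100429 − 2099925| = 504.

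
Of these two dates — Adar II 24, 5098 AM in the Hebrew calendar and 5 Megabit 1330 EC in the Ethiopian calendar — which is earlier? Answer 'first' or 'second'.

First date → JDN 2209837; second date → JDN 2209822.
JDN 2209822 < JDN 2209837, so the second date is earlier.

second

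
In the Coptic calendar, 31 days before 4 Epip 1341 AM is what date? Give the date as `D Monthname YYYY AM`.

Counting 31 days back from JDN 2314768 reaches JDN 2314737, which is 3 Paoni 1341 AM.

3 Paoni 1341 AM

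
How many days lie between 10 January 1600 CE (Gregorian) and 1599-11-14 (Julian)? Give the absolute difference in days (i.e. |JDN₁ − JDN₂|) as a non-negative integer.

47

JDN of the first date = 2305457.
JDN of the second date = 2305410.
|2305410 − 2305457| = 47.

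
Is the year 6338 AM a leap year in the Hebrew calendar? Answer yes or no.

yes

Hebrew year 6338 is year 11 of its 19-year Metonic cycle; leap years are at positions 3, 6, 8, 11, 14, 17, 19, so it is a leap year (13 months).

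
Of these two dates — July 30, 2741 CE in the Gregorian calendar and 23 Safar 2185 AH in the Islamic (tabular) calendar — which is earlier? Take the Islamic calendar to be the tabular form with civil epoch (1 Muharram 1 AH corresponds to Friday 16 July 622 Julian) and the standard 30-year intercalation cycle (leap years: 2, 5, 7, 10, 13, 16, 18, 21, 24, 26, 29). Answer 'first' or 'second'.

first

Converting both to JDN: 2722400 vs 2722429; the smaller is the first.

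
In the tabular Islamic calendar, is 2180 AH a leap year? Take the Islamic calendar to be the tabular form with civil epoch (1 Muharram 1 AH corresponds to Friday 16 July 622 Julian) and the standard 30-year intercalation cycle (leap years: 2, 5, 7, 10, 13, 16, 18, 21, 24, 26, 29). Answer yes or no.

no

Year 2180 AH is year 20 of its 30-year cycle; leap positions are 2, 5, 7, 10, 13, 16, 18, 21, 24, 26, 29, so it is a common year (354 days).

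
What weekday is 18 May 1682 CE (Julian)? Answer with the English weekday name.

In the Gregorian calendar this is 28 May 1682 (JDN 2335546).
JDN 2335546 mod 7 = 3, and JDN 0 was a Monday, so this is a Thursday.

Thursday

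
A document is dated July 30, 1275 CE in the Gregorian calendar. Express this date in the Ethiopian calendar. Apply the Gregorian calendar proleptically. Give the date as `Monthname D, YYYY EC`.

Julian Day Number of the source date = 2186955.
Converting JDN 2186955 to the Ethiopian calendar gives 29 Hamle 1267 EC.

Hamle 29, 1267 EC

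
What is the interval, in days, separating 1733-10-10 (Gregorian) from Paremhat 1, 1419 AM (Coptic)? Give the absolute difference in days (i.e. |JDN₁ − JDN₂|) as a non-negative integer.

JDN of the first date = 2354308.
JDN of the second date = 2343134.
|2343134 − 2354308| = 11174.

11174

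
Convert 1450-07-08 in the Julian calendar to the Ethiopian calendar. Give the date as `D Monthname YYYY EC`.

The source date corresponds to 17 July 1450 in the proleptic Gregorian calendar (JDN 2250859).
That day falls on 14 Hamle 1442 EC in the Ethiopian calendar.

14 Hamle 1442 EC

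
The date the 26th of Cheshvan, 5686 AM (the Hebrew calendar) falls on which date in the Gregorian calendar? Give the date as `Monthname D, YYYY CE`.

November 13, 1925 CE

Both dates share Julian Day Number 2424468; in the Gregorian calendar that is 13 November 1925 CE.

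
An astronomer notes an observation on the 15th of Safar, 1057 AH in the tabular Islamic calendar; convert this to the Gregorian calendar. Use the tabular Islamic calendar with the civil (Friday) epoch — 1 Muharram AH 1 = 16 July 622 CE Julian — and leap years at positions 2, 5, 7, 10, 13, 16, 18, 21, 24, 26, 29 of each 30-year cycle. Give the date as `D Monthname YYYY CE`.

22 March 1647 CE

Both dates share Julian Day Number 2322695; in the Gregorian calendar that is 22 March 1647 CE.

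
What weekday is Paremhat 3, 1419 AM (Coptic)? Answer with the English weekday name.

Saturday

This is JDN 2343136 (10 March 1703 Gregorian).
Since JDN mod 7 = 5 (0 = Monday), the day is Saturday.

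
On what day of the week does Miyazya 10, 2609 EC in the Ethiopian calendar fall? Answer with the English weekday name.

Wednesday

Equivalently 23 April 2617 Gregorian, JDN 2677012.
2677012 ≡ 2 (mod 7); counting from Monday = 0 gives Wednesday.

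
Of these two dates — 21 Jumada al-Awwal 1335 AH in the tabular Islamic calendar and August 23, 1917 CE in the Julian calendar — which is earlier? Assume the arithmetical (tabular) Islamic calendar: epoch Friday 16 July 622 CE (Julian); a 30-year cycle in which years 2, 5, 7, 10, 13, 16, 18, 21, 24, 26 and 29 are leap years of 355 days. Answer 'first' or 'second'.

First date → JDN 2421303; second date → JDN 2421477.
JDN 2421303 < JDN 2421477, so the first date is earlier.

first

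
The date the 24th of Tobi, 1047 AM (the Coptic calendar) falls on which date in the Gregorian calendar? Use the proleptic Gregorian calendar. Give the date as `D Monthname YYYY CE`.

27 January 1331 CE

Julian Day Number of the source date = 2207224.
Converting JDN 2207224 to the Gregorian calendar gives 27 January 1331 CE.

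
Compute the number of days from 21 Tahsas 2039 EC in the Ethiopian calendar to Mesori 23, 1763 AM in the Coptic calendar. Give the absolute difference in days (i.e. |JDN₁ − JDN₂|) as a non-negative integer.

JDN of the first date = 2468710.
JDN of the second date = 2468952.
|2468952 − 2468710| = 242.

242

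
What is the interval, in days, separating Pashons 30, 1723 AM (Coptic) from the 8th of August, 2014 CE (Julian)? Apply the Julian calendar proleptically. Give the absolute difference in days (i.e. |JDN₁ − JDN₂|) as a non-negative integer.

2632

First date → JDN 2454259; second date → JDN 2456891.
The interval is |2454259 − 2456891| = 2632 days.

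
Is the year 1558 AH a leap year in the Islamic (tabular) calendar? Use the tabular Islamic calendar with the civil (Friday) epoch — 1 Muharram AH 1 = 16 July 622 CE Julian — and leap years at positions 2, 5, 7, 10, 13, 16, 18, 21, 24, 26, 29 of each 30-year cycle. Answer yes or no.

Year 1558 AH is year 28 of its 30-year cycle; leap positions are 2, 5, 7, 10, 13, 16, 18, 21, 24, 26, 29, so it is a common year (354 days).

no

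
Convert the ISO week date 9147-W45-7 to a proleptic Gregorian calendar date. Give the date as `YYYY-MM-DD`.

9147-11-09

ISO week 1 of 9147 is the week containing the first Thursday of 9147.
Week 45, day 7 (Sunday) lands on 9147-11-09.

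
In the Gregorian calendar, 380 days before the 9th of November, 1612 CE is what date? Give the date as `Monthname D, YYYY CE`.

October 26, 1611 CE

Counting 380 days back from JDN 2310144 reaches JDN 2309764, which is October 26, 1611 CE.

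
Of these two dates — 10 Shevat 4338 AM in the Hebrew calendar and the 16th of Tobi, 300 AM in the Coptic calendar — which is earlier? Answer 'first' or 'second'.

first

The two dates have Julian Day Numbers 1932175 and 1934375 respectively.
Since 1932175 < 1934375, the first date comes first.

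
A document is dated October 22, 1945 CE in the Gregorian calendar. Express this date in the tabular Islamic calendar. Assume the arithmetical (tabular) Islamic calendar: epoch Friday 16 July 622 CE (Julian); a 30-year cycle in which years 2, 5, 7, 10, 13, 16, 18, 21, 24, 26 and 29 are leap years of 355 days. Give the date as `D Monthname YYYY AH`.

15 Dhu al-Qa'dah 1364 AH

Both dates share Julian Day Number 2431751; in the tabular Islamic calendar that is 15 Dhu al-Qa'dah 1364 AH.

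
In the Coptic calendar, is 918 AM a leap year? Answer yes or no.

918 mod 4 = 2; in the Coptic calendar a year is leap when year mod 4 = 3, so it is a common year.

no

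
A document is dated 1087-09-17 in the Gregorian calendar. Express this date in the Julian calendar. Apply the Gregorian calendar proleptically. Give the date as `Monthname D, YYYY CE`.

For dates in this range the Gregorian date is 6 days ahead of the Julian.
17 September 1087 Gregorian − 6 days → 11 September 1087 Julian.

September 11, 1087 CE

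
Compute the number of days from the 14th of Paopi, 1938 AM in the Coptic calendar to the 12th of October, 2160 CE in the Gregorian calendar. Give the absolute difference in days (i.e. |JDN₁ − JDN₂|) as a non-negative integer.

JDN of the first date = 2532562.
JDN of the second date = 2510269.
|2510269 − 2532562| = 22293.

22293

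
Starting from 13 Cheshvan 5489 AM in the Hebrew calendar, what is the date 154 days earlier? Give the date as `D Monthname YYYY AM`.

JDN of 13 Cheshvan 5489 AM = 2352488.
2352488 − 154 = 2352334.
JDN 2352334 in the Hebrew calendar is 7 Sivan 5488 AM.

7 Sivan 5488 AM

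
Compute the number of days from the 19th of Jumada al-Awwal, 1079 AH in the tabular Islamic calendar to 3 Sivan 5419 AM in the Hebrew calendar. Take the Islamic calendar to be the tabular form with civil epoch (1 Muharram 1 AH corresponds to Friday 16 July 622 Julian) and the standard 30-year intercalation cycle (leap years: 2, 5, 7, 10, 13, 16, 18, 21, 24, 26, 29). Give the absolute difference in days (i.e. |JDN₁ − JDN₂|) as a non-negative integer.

JDN of the first date = 2330583.
JDN of the second date = 2327142.
|2327142 − 2330583| = 3441.

3441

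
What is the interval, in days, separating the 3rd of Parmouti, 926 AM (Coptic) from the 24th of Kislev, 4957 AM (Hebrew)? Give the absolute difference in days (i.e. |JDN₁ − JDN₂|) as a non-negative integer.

4880

First date → JDN 2163098; second date → JDN 2158218.
The interval is |2163098 − 2158218| = 4880 days.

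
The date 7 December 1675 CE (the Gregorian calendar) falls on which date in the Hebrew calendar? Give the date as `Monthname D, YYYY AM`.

Kislev 19, 5436 AM

Both dates share Julian Day Number 2333182; in the Hebrew calendar that is 19 Kislev 5436 AM.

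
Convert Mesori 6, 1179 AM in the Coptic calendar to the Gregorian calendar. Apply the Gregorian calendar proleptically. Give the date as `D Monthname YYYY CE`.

Both dates share Julian Day Number 2255629; in the Gregorian calendar that is 8 August 1463 CE.

8 August 1463 CE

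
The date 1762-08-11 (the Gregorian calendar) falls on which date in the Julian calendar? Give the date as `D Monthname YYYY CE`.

At this point the Julian calendar is 11 days behind the Gregorian.
11 August 1762 Gregorian − 11 days → 31 July 1762 Julian.

31 July 1762 CE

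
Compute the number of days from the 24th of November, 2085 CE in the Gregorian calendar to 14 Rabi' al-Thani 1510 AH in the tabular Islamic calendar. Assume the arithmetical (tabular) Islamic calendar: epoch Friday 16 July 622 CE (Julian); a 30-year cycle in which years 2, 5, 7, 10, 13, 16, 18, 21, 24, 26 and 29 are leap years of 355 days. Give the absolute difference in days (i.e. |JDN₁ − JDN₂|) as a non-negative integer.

First date → JDN 2482919; second date → JDN 2483281.
The interval is |2482919 − 2483281| = 362 days.

362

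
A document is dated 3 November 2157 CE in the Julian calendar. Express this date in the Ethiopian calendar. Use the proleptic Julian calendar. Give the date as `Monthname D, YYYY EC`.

Hidar 7, 2150 EC

Julian Day Number of the source date = 2509209.
Converting JDN 2509209 to the Ethiopian calendar gives 7 Hidar 2150 EC.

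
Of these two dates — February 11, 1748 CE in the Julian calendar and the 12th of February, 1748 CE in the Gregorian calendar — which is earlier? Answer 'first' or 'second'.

second

First date → JDN 2359556; second date → JDN 2359546.
JDN 2359546 < JDN 2359556, so the second date is earlier.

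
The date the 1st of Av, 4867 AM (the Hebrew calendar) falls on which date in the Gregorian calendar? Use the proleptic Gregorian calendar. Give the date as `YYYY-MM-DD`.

Both dates share Julian Day Number 2125592; in the Gregorian calendar that is 29 July 1107 CE.

1107-07-29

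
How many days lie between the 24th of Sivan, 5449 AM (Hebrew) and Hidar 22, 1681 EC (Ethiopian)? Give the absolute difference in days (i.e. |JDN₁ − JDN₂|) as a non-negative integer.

196

JDN of the first date = 2338118.
JDN of the second date = 2337922.
|2337922 − 2338118| = 196.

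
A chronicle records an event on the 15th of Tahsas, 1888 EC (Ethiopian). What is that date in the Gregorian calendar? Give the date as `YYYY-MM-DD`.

1895-12-24

Both dates share Julian Day Number 2413552; in the Gregorian calendar that is 24 December 1895 CE.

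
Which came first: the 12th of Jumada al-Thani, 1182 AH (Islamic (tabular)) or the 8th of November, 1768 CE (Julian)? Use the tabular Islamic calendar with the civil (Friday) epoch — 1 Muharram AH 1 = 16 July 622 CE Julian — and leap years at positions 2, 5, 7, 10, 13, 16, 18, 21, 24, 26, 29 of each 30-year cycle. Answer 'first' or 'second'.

Converting both to JDN: 2367106 vs 2367132; the smaller is the first.

first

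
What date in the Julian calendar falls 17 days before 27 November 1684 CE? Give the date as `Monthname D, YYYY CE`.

The starting date is JDN 2336470; 2336470 − 17 = 2336453.
JDN 2336453 corresponds to November 10, 1684 CE.

November 10, 1684 CE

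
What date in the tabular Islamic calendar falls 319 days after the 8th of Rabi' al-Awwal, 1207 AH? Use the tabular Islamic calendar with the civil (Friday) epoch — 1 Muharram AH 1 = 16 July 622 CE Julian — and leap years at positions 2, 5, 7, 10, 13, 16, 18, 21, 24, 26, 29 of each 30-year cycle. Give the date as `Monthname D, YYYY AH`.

JDN of the 8th of Rabi' al-Awwal, 1207 AH = 2375872.
2375872 + 319 = 2376191.
JDN 2376191 in the tabular Islamic calendar is Safar 1, 1208 AH.

Safar 1, 1208 AH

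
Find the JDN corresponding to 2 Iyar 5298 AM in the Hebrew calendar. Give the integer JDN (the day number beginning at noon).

In the proleptic Gregorian calendar the same day is 12 April 1538.
JDN 2451545 is 1 January 2000 CE (Gregorian); the target day is −168641 days from there, so JDN = 2282904.

2282904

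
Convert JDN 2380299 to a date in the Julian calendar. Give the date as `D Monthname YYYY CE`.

JDN 2380299 is 8 December 1804 in the Gregorian calendar.
In the Julian calendar that day is 26 November 1804 CE.

26 November 1804 CE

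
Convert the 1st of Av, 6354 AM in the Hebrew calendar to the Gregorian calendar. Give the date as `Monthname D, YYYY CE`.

Both dates share Julian Day Number 2668719; in the Gregorian calendar that is 8 August 2594 CE.

August 8, 2594 CE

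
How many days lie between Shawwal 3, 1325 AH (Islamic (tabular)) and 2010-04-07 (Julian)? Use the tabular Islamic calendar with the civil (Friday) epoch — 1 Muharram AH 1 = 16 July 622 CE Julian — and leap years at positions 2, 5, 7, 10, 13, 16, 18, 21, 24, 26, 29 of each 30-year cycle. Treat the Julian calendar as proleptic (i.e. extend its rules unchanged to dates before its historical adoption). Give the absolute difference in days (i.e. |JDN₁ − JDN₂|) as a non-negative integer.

37418

JDN of the first date = 2417889.
JDN of the second date = 2455307.
|2455307 − 2417889| = 37418.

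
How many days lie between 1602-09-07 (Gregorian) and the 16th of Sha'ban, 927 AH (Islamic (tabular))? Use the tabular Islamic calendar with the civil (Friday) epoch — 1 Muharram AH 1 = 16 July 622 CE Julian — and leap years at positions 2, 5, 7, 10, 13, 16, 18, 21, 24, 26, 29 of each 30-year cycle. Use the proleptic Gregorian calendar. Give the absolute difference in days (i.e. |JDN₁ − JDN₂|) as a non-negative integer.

29622

JDN of the first date = 2306428.
JDN of the second date = 2276806.
|2276806 − 2306428| = 29622.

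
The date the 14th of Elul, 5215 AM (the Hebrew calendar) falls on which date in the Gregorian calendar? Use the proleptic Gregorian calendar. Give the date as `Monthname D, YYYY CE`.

Julian Day Number of the source date = 2252736.
Converting JDN 2252736 to the Gregorian calendar gives 6 September 1455 CE.

September 6, 1455 CE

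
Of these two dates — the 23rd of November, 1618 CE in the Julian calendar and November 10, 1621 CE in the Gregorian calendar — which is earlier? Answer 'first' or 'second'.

first

Converting both to JDN: 2312359 vs 2313432; the smaller is the first.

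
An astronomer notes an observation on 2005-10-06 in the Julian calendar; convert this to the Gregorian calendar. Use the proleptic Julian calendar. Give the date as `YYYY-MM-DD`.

2005-10-19

The Julian–Gregorian offset here is 13 days (Julian trailing).
6 October 2005 Julian + 13 days → 19 October 2005 Gregorian.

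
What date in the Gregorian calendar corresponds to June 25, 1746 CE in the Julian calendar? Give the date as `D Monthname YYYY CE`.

For dates in this range the Gregorian date is 11 days ahead of the Julian.
25 June 1746 Julian + 11 days → 6 July 1746 Gregorian.

6 July 1746 CE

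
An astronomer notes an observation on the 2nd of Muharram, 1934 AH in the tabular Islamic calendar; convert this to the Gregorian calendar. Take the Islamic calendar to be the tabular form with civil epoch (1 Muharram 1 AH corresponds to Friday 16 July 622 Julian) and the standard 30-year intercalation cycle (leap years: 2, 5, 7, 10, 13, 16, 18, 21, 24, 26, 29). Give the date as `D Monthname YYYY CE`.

27 December 2497 CE

Julian Day Number of the source date = 2633432.
Converting JDN 2633432 to the Gregorian calendar gives 27 December 2497 CE.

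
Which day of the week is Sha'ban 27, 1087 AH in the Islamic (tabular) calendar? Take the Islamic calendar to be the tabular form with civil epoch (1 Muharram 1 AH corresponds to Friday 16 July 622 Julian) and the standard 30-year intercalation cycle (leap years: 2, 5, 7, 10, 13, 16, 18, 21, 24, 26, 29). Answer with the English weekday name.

Equivalently 4 November 1676 Gregorian, JDN 2333515.
2333515 ≡ 2 (mod 7); counting from Monday = 0 gives Wednesday.

Wednesday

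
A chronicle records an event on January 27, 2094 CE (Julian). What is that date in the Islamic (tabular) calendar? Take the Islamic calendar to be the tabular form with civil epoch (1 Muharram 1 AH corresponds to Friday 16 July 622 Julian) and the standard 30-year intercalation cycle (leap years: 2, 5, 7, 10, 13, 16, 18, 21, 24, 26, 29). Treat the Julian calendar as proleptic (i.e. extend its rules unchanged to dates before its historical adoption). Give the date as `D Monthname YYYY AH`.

23 Ramadan 1517 AH

The source date corresponds to 9 February 2094 in the Gregorian calendar (JDN 2485918).
That day falls on 23 Ramadan 1517 AH in the tabular Islamic calendar.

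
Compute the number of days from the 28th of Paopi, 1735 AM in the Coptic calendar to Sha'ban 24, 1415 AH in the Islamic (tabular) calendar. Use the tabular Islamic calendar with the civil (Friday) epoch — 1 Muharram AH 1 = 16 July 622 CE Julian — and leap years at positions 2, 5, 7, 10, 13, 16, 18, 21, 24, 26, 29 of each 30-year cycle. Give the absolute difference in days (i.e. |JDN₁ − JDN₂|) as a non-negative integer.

8686

JDN of the first date = 2458430.
JDN of the second date = 2449744.
|2449744 − 2458430| = 8686.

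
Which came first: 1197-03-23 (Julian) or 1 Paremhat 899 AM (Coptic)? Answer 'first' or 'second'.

second

First date → JDN 2158344; second date → JDN 2153204.
JDN 2153204 < JDN 2158344, so the second date is earlier.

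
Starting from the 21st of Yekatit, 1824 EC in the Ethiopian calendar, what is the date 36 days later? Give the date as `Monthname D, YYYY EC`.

JDN of the 21st of Yekatit, 1824 EC = 2390242.
2390242 + 36 = 2390278.
JDN 2390278 in the Ethiopian calendar is Megabit 27, 1824 EC.

Megabit 27, 1824 EC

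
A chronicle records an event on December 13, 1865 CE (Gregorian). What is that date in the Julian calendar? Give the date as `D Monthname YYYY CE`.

The Julian–Gregorian offset here is 12 days (Julian trailing).
13 December 1865 Gregorian − 12 days → 1 December 1865 Julian.

1 December 1865 CE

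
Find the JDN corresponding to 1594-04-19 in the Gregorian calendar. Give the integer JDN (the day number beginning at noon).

2303365

JDN 2451545 is 1 January 2000 CE (Gregorian); the target day is −148180 days from there, so JDN = 2303365.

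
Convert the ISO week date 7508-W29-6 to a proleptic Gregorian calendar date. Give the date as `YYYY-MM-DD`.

7508-07-18

ISO week 1 of 7508 is the week containing the first Thursday of 7508.
Week 29, day 6 (Saturday) lands on 7508-07-18.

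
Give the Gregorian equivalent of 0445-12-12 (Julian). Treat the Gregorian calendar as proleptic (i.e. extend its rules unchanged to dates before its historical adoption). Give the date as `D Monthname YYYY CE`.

13 December 445 CE

The Julian–Gregorian offset here is 1 day (Julian trailing).
12 December 445 Julian + 1 day → 13 December 445 Gregorian.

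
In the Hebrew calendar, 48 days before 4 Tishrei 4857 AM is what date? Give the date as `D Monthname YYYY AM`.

The starting date is JDN 2121638; 2121638 − 48 = 2121590.
JDN 2121590 corresponds to 15 Av 4856 AM.

15 Av 4856 AM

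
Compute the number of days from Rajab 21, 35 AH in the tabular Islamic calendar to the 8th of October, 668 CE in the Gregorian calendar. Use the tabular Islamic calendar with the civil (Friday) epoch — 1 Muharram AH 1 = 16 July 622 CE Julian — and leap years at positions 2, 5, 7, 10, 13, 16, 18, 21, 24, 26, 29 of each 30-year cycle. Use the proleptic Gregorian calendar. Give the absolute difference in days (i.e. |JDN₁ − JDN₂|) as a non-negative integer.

4638

First date → JDN 1960685; second date → JDN 1965323.
The interval is |1960685 − 1965323| = 4638 days.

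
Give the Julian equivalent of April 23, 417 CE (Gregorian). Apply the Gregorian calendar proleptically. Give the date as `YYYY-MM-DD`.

0417-04-22

The Julian–Gregorian offset here is 1 day (Julian trailing).
23 April 417 Gregorian − 1 day → 22 April 417 Julian.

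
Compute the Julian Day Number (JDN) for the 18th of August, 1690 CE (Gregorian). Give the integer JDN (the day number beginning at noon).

2338550

JDN 2400001 is 17 November 1858 CE (Gregorian), MJD 0; the target day is −61451 days from there, so JDN = 2338550.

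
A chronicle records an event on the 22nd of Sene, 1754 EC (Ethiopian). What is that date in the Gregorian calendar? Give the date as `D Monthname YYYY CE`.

Julian Day Number of the source date = 2364795.
Converting JDN 2364795 to the Gregorian calendar gives 27 June 1762 CE.

27 June 1762 CE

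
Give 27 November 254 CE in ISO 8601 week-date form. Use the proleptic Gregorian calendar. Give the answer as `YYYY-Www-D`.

The weekday is Monday (ISO weekday 1).
That Monday belongs to ISO week 48 of ISO year 254.

0254-W48-1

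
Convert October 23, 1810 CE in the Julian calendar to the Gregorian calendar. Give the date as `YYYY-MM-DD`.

For dates in this range the Gregorian date is 12 days ahead of the Julian.
23 October 1810 Julian + 12 days → 4 November 1810 Gregorian.

1810-11-04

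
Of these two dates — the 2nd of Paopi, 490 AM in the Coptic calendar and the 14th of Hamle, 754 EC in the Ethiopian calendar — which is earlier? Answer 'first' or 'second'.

The two dates have Julian Day Numbers 2003668 and 1999567 respectively.
Since 1999567 < 2003668, the second date comes first.

second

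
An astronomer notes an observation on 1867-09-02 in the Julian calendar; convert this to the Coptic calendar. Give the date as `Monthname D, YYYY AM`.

Thout 4, 1584 AM

Julian Day Number of the source date = 2403224.
Converting JDN 2403224 to the Coptic calendar gives 4 Thout 1584 AM.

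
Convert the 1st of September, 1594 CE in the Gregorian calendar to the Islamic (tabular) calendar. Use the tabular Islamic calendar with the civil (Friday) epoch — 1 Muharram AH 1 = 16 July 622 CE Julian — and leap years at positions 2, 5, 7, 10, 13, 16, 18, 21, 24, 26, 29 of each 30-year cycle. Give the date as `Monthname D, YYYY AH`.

Julian Day Number of the source date = 2303500.
Converting JDN 2303500 to the tabular Islamic calendar gives 15 Dhu al-Hijjah 1002 AH.

Dhu al-Hijjah 15, 1002 AH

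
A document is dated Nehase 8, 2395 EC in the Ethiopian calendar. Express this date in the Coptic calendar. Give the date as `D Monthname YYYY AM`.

Julian Day Number of the source date = 2598966.
Converting JDN 2598966 to the Coptic calendar gives 8 Mesori 2119 AM.

8 Mesori 2119 AM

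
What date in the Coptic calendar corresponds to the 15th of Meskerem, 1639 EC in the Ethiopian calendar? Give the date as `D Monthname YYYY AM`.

15 Thout 1363 AM

The source date corresponds to 22 September 1646 in the Gregorian calendar (JDN 2322514).
That day falls on 15 Thout 1363 AM in the Coptic calendar.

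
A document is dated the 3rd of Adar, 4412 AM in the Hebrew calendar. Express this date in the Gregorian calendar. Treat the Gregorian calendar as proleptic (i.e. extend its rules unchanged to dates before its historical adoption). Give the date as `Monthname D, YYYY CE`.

Both dates share Julian Day Number 1959250; in the Gregorian calendar that is 22 February 652 CE.

February 22, 652 CE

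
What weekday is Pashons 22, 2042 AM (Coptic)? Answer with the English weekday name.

Wednesday

In the Gregorian calendar this is 2 June 2326 (JDN 2570766).
Since JDN mod 7 = 2 (0 = Monday), the day is Wednesday.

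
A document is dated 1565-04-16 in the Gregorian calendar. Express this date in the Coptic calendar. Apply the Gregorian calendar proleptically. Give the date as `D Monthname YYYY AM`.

Julian Day Number of the source date = 2292770.
Converting JDN 2292770 to the Coptic calendar gives 11 Parmouti 1281 AM.

11 Parmouti 1281 AM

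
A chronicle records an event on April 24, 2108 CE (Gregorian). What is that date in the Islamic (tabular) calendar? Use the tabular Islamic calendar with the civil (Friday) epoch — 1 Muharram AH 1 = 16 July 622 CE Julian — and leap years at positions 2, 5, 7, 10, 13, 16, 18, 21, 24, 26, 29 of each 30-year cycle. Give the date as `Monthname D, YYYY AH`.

Jumada al-Awwal 13, 1532 AH

Julian Day Number of the source date = 2491105.
Converting JDN 2491105 to the tabular Islamic calendar gives 13 Jumada al-Awwal 1532 AH.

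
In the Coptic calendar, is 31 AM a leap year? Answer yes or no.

31 mod 4 = 3; in the Coptic calendar a year is leap when year mod 4 = 3, so it is a leap year.

yes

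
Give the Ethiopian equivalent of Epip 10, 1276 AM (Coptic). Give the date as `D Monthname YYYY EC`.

10 Hamle 1552 EC

Both dates share Julian Day Number 2291033; in the Ethiopian calendar that is 10 Hamle 1552 EC.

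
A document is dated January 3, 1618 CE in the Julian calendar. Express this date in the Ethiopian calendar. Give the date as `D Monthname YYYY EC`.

8 Tir 1610 EC

Both dates share Julian Day Number 2312035; in the Ethiopian calendar that is 8 Tir 1610 EC.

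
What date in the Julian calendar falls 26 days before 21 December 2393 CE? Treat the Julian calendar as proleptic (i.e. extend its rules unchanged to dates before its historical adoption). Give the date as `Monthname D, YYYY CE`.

JDN of 21 December 2393 CE = 2595456.
2595456 − 26 = 2595430.
JDN 2595430 in the Julian calendar is November 25, 2393 CE.

November 25, 2393 CE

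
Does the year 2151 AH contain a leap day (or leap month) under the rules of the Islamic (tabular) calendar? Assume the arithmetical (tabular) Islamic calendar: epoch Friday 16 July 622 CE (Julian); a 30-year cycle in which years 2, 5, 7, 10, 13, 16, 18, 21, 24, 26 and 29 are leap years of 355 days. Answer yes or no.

Year 2151 AH is year 21 of its 30-year cycle; leap positions are 2, 5, 7, 10, 13, 16, 18, 21, 24, 26, 29, so it is a leap year (355 days).

yes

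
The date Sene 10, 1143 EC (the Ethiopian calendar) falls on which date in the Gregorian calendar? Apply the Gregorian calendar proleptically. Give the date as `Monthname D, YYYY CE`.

June 11, 1151 CE

Julian Day Number of the source date = 2141615.
Converting JDN 2141615 to the Gregorian calendar gives 11 June 1151 CE.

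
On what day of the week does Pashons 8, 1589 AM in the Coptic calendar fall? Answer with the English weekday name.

This is JDN 2405294 (15 May 1873 Gregorian).
2405294 ≡ 3 (mod 7); counting from Monday = 0 gives Thursday.

Thursday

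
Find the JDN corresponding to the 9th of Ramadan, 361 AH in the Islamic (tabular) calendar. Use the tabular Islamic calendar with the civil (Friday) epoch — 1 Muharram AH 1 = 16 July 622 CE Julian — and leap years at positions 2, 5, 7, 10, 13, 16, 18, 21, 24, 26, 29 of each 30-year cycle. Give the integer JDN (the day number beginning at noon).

2076256

Equivalently 29 June 972 (proleptic Gregorian).
JDN 2299161 is 15 October 1582 CE (Gregorian); the target day is −222905 days from there, so JDN = 2076256.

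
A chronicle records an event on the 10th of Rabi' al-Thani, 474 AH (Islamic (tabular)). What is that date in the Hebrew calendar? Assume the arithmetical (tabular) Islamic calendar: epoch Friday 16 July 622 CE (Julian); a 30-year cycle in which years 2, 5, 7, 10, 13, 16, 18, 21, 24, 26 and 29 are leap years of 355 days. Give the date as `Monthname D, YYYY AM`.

Julian Day Number of the source date = 2116153.
Converting JDN 2116153 to the Hebrew calendar gives 12 Tishrei 4842 AM.

Tishrei 12, 4842 AM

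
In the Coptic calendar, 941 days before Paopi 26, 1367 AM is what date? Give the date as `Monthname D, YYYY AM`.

The starting date is JDN 2324016; 2324016 − 941 = 2323075.
JDN 2323075 corresponds to Paremhat 30, 1364 AM.

Paremhat 30, 1364 AM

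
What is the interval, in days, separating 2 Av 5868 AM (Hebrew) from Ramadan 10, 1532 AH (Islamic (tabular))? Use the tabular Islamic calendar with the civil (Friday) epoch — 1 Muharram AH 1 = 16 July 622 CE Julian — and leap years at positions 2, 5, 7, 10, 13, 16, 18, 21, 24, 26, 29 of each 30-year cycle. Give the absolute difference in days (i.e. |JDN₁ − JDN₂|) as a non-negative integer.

38

First date → JDN 2491182; second date → JDN 2491220.
The interval is |2491182 − 2491220| = 38 days.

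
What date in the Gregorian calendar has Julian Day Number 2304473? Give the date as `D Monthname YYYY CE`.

JDN 2451545 is 1 Jan 2000; 2304473 is −147072 days from there.

1 May 1597 CE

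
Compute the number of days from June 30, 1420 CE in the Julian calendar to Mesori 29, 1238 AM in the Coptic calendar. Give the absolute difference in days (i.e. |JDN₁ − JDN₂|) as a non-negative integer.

JDN of the first date = 2239894.
JDN of the second date = 2277202.
|2277202 − 2239894| = 37308.

37308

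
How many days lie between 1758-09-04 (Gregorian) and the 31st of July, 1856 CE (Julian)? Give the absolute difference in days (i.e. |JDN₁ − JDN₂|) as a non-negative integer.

JDN of the first date = 2363403.
JDN of the second date = 2399174.
|2399174 − 2363403| = 35771.

35771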